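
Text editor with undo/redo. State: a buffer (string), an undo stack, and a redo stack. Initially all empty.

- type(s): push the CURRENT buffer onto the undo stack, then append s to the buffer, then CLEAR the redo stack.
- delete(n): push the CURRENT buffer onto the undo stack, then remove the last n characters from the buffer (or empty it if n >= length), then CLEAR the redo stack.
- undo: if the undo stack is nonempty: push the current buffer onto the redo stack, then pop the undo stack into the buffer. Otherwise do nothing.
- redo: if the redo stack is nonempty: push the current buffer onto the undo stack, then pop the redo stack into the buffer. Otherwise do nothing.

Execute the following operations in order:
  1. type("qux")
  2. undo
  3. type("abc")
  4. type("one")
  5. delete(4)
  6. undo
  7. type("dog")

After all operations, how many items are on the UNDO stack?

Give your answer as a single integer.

Answer: 3

Derivation:
After op 1 (type): buf='qux' undo_depth=1 redo_depth=0
After op 2 (undo): buf='(empty)' undo_depth=0 redo_depth=1
After op 3 (type): buf='abc' undo_depth=1 redo_depth=0
After op 4 (type): buf='abcone' undo_depth=2 redo_depth=0
After op 5 (delete): buf='ab' undo_depth=3 redo_depth=0
After op 6 (undo): buf='abcone' undo_depth=2 redo_depth=1
After op 7 (type): buf='abconedog' undo_depth=3 redo_depth=0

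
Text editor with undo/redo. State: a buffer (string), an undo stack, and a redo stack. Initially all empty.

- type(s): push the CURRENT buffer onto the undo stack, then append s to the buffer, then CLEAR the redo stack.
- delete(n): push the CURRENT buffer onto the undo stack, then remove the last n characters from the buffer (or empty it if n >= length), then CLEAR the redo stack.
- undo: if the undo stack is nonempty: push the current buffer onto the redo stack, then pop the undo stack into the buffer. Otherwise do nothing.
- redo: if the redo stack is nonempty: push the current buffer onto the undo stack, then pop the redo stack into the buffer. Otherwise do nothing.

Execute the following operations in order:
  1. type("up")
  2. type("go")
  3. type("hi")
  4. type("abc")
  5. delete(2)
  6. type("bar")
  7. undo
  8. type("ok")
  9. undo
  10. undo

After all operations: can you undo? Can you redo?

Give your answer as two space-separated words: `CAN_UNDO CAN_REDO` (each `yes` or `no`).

Answer: yes yes

Derivation:
After op 1 (type): buf='up' undo_depth=1 redo_depth=0
After op 2 (type): buf='upgo' undo_depth=2 redo_depth=0
After op 3 (type): buf='upgohi' undo_depth=3 redo_depth=0
After op 4 (type): buf='upgohiabc' undo_depth=4 redo_depth=0
After op 5 (delete): buf='upgohia' undo_depth=5 redo_depth=0
After op 6 (type): buf='upgohiabar' undo_depth=6 redo_depth=0
After op 7 (undo): buf='upgohia' undo_depth=5 redo_depth=1
After op 8 (type): buf='upgohiaok' undo_depth=6 redo_depth=0
After op 9 (undo): buf='upgohia' undo_depth=5 redo_depth=1
After op 10 (undo): buf='upgohiabc' undo_depth=4 redo_depth=2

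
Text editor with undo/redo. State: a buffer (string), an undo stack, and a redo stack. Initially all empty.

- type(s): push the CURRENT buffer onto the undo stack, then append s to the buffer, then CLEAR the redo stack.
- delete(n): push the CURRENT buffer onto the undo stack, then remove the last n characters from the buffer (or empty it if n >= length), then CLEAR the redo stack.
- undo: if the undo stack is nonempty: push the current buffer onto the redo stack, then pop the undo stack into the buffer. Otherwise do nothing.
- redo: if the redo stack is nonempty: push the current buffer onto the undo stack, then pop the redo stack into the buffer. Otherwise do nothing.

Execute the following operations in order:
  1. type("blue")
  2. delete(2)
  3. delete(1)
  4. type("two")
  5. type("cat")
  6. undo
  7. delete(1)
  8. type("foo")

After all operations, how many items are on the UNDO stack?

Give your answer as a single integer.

Answer: 6

Derivation:
After op 1 (type): buf='blue' undo_depth=1 redo_depth=0
After op 2 (delete): buf='bl' undo_depth=2 redo_depth=0
After op 3 (delete): buf='b' undo_depth=3 redo_depth=0
After op 4 (type): buf='btwo' undo_depth=4 redo_depth=0
After op 5 (type): buf='btwocat' undo_depth=5 redo_depth=0
After op 6 (undo): buf='btwo' undo_depth=4 redo_depth=1
After op 7 (delete): buf='btw' undo_depth=5 redo_depth=0
After op 8 (type): buf='btwfoo' undo_depth=6 redo_depth=0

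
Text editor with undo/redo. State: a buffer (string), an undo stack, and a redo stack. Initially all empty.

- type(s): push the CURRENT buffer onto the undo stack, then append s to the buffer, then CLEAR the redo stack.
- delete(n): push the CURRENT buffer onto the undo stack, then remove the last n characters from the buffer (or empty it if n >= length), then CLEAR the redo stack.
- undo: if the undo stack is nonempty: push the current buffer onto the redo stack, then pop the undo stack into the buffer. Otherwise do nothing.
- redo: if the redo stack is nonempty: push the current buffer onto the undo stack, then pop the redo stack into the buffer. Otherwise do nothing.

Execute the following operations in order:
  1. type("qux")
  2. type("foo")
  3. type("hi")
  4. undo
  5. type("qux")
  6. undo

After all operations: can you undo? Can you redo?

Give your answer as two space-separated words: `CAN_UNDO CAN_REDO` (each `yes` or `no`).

After op 1 (type): buf='qux' undo_depth=1 redo_depth=0
After op 2 (type): buf='quxfoo' undo_depth=2 redo_depth=0
After op 3 (type): buf='quxfoohi' undo_depth=3 redo_depth=0
After op 4 (undo): buf='quxfoo' undo_depth=2 redo_depth=1
After op 5 (type): buf='quxfooqux' undo_depth=3 redo_depth=0
After op 6 (undo): buf='quxfoo' undo_depth=2 redo_depth=1

Answer: yes yes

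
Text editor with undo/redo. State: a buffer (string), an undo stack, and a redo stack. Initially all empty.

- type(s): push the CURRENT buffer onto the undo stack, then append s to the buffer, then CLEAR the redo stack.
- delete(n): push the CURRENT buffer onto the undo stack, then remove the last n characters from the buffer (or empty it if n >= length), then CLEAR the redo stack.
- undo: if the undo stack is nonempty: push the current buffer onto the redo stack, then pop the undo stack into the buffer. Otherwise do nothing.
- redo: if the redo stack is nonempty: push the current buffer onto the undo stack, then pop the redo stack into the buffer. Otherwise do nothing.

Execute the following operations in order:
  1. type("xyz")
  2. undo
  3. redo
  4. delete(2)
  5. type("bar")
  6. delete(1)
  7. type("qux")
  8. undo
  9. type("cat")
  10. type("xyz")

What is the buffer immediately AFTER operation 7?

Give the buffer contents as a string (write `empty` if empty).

Answer: xbaqux

Derivation:
After op 1 (type): buf='xyz' undo_depth=1 redo_depth=0
After op 2 (undo): buf='(empty)' undo_depth=0 redo_depth=1
After op 3 (redo): buf='xyz' undo_depth=1 redo_depth=0
After op 4 (delete): buf='x' undo_depth=2 redo_depth=0
After op 5 (type): buf='xbar' undo_depth=3 redo_depth=0
After op 6 (delete): buf='xba' undo_depth=4 redo_depth=0
After op 7 (type): buf='xbaqux' undo_depth=5 redo_depth=0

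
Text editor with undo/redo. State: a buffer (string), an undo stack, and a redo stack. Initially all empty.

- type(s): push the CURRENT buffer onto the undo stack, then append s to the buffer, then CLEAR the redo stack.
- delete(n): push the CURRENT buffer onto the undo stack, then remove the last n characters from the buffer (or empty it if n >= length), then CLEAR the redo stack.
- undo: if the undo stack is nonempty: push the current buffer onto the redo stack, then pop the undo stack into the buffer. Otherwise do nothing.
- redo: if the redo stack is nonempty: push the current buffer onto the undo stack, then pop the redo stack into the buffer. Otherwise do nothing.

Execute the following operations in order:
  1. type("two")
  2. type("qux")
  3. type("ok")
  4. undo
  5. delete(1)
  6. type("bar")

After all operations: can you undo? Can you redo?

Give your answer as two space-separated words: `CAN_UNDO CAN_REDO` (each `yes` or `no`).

After op 1 (type): buf='two' undo_depth=1 redo_depth=0
After op 2 (type): buf='twoqux' undo_depth=2 redo_depth=0
After op 3 (type): buf='twoquxok' undo_depth=3 redo_depth=0
After op 4 (undo): buf='twoqux' undo_depth=2 redo_depth=1
After op 5 (delete): buf='twoqu' undo_depth=3 redo_depth=0
After op 6 (type): buf='twoqubar' undo_depth=4 redo_depth=0

Answer: yes no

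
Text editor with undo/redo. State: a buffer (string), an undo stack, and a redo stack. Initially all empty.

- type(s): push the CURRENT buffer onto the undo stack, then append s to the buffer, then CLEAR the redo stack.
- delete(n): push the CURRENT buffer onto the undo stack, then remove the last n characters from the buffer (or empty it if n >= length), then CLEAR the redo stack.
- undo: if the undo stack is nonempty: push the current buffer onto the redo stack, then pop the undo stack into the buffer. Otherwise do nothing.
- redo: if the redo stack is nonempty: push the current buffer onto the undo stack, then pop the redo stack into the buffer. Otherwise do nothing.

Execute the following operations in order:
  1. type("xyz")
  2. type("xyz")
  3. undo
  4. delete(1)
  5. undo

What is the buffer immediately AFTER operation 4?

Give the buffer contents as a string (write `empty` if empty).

After op 1 (type): buf='xyz' undo_depth=1 redo_depth=0
After op 2 (type): buf='xyzxyz' undo_depth=2 redo_depth=0
After op 3 (undo): buf='xyz' undo_depth=1 redo_depth=1
After op 4 (delete): buf='xy' undo_depth=2 redo_depth=0

Answer: xy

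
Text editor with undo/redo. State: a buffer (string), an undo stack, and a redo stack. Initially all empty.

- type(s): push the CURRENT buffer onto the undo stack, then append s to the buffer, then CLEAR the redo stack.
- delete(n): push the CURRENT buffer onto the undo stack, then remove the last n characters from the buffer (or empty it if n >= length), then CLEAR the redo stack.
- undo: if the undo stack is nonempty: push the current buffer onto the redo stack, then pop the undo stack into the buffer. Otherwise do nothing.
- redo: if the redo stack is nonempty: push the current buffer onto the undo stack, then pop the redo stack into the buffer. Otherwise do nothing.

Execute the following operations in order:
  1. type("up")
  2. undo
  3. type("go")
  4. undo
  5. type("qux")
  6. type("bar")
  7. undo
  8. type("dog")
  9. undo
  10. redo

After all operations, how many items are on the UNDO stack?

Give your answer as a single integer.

After op 1 (type): buf='up' undo_depth=1 redo_depth=0
After op 2 (undo): buf='(empty)' undo_depth=0 redo_depth=1
After op 3 (type): buf='go' undo_depth=1 redo_depth=0
After op 4 (undo): buf='(empty)' undo_depth=0 redo_depth=1
After op 5 (type): buf='qux' undo_depth=1 redo_depth=0
After op 6 (type): buf='quxbar' undo_depth=2 redo_depth=0
After op 7 (undo): buf='qux' undo_depth=1 redo_depth=1
After op 8 (type): buf='quxdog' undo_depth=2 redo_depth=0
After op 9 (undo): buf='qux' undo_depth=1 redo_depth=1
After op 10 (redo): buf='quxdog' undo_depth=2 redo_depth=0

Answer: 2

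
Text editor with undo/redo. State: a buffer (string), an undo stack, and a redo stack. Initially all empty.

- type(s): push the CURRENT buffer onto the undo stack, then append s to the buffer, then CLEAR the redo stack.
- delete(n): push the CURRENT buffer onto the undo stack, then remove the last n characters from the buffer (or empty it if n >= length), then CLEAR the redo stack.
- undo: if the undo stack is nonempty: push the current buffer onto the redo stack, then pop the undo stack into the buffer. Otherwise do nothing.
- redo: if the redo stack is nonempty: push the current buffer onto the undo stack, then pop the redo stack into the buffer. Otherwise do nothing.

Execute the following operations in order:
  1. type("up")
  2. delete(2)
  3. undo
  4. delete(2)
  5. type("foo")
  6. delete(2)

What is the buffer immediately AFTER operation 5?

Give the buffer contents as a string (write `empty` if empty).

Answer: foo

Derivation:
After op 1 (type): buf='up' undo_depth=1 redo_depth=0
After op 2 (delete): buf='(empty)' undo_depth=2 redo_depth=0
After op 3 (undo): buf='up' undo_depth=1 redo_depth=1
After op 4 (delete): buf='(empty)' undo_depth=2 redo_depth=0
After op 5 (type): buf='foo' undo_depth=3 redo_depth=0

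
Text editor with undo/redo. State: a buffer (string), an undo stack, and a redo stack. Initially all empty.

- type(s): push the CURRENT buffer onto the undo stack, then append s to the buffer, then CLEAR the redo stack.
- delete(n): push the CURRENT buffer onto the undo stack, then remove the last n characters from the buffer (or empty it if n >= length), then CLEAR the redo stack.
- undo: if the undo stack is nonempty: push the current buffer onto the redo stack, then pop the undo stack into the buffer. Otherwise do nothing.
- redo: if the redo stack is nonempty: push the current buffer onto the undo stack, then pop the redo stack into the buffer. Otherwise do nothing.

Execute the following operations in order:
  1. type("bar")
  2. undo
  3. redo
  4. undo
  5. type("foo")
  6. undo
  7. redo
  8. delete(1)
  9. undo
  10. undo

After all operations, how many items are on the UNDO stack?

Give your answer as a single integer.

Answer: 0

Derivation:
After op 1 (type): buf='bar' undo_depth=1 redo_depth=0
After op 2 (undo): buf='(empty)' undo_depth=0 redo_depth=1
After op 3 (redo): buf='bar' undo_depth=1 redo_depth=0
After op 4 (undo): buf='(empty)' undo_depth=0 redo_depth=1
After op 5 (type): buf='foo' undo_depth=1 redo_depth=0
After op 6 (undo): buf='(empty)' undo_depth=0 redo_depth=1
After op 7 (redo): buf='foo' undo_depth=1 redo_depth=0
After op 8 (delete): buf='fo' undo_depth=2 redo_depth=0
After op 9 (undo): buf='foo' undo_depth=1 redo_depth=1
After op 10 (undo): buf='(empty)' undo_depth=0 redo_depth=2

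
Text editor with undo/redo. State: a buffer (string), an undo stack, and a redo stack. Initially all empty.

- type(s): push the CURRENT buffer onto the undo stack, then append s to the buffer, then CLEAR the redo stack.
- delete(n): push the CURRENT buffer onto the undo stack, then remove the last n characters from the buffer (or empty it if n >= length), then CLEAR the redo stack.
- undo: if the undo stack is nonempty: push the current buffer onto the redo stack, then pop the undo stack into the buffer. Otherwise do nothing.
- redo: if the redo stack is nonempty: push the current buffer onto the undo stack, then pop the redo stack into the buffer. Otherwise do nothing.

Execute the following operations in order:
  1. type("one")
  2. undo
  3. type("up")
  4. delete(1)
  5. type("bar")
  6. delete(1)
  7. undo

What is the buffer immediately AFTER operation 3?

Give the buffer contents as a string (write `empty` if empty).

After op 1 (type): buf='one' undo_depth=1 redo_depth=0
After op 2 (undo): buf='(empty)' undo_depth=0 redo_depth=1
After op 3 (type): buf='up' undo_depth=1 redo_depth=0

Answer: up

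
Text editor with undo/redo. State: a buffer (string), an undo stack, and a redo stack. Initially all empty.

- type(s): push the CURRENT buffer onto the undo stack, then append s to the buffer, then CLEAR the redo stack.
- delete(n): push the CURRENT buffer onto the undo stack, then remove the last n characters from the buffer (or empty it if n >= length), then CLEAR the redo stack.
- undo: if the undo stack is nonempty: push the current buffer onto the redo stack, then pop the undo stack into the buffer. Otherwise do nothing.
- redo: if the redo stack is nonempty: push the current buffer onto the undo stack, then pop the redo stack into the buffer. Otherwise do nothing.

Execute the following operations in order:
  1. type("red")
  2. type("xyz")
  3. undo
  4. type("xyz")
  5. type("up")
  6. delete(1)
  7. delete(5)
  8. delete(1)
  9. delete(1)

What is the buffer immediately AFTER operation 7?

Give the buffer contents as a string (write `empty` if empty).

Answer: re

Derivation:
After op 1 (type): buf='red' undo_depth=1 redo_depth=0
After op 2 (type): buf='redxyz' undo_depth=2 redo_depth=0
After op 3 (undo): buf='red' undo_depth=1 redo_depth=1
After op 4 (type): buf='redxyz' undo_depth=2 redo_depth=0
After op 5 (type): buf='redxyzup' undo_depth=3 redo_depth=0
After op 6 (delete): buf='redxyzu' undo_depth=4 redo_depth=0
After op 7 (delete): buf='re' undo_depth=5 redo_depth=0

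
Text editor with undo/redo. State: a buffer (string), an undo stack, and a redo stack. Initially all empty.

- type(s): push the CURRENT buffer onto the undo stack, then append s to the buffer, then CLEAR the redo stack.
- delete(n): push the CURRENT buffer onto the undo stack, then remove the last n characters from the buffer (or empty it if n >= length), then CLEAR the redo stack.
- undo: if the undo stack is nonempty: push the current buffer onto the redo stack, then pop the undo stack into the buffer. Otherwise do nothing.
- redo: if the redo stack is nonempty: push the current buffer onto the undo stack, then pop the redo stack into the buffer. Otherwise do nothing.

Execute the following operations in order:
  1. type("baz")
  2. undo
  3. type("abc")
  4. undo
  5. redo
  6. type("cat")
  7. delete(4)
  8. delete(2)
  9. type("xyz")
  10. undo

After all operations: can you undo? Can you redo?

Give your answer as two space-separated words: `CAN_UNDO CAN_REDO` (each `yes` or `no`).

After op 1 (type): buf='baz' undo_depth=1 redo_depth=0
After op 2 (undo): buf='(empty)' undo_depth=0 redo_depth=1
After op 3 (type): buf='abc' undo_depth=1 redo_depth=0
After op 4 (undo): buf='(empty)' undo_depth=0 redo_depth=1
After op 5 (redo): buf='abc' undo_depth=1 redo_depth=0
After op 6 (type): buf='abccat' undo_depth=2 redo_depth=0
After op 7 (delete): buf='ab' undo_depth=3 redo_depth=0
After op 8 (delete): buf='(empty)' undo_depth=4 redo_depth=0
After op 9 (type): buf='xyz' undo_depth=5 redo_depth=0
After op 10 (undo): buf='(empty)' undo_depth=4 redo_depth=1

Answer: yes yes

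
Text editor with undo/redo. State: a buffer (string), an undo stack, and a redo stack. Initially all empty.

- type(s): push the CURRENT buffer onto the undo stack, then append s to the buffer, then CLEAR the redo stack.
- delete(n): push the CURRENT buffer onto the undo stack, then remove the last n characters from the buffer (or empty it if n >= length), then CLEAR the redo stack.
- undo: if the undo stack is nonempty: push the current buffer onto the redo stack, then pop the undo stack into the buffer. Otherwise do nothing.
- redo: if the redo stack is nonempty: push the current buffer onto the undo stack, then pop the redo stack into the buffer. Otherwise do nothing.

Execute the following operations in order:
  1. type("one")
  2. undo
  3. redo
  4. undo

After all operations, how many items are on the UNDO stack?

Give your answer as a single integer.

Answer: 0

Derivation:
After op 1 (type): buf='one' undo_depth=1 redo_depth=0
After op 2 (undo): buf='(empty)' undo_depth=0 redo_depth=1
After op 3 (redo): buf='one' undo_depth=1 redo_depth=0
After op 4 (undo): buf='(empty)' undo_depth=0 redo_depth=1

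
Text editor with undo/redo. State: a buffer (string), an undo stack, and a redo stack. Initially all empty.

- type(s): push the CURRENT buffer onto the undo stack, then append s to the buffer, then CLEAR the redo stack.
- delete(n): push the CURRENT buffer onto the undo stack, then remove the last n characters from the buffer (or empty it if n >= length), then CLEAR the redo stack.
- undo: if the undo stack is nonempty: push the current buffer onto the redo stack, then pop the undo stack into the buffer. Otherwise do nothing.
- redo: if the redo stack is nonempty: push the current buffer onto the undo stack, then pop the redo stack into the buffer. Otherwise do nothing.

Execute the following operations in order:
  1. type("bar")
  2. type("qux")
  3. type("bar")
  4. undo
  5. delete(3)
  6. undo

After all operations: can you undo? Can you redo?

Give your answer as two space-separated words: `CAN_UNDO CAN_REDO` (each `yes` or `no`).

Answer: yes yes

Derivation:
After op 1 (type): buf='bar' undo_depth=1 redo_depth=0
After op 2 (type): buf='barqux' undo_depth=2 redo_depth=0
After op 3 (type): buf='barquxbar' undo_depth=3 redo_depth=0
After op 4 (undo): buf='barqux' undo_depth=2 redo_depth=1
After op 5 (delete): buf='bar' undo_depth=3 redo_depth=0
After op 6 (undo): buf='barqux' undo_depth=2 redo_depth=1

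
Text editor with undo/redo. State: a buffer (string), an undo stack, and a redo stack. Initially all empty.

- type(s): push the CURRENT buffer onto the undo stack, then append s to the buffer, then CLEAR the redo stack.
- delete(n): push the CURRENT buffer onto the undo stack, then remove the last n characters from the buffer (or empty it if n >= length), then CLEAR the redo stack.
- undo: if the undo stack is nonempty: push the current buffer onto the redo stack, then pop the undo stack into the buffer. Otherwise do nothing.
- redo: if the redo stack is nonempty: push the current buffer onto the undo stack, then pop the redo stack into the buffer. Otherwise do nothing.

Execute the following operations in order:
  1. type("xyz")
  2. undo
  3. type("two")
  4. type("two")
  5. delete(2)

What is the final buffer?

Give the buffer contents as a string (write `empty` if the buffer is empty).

Answer: twot

Derivation:
After op 1 (type): buf='xyz' undo_depth=1 redo_depth=0
After op 2 (undo): buf='(empty)' undo_depth=0 redo_depth=1
After op 3 (type): buf='two' undo_depth=1 redo_depth=0
After op 4 (type): buf='twotwo' undo_depth=2 redo_depth=0
After op 5 (delete): buf='twot' undo_depth=3 redo_depth=0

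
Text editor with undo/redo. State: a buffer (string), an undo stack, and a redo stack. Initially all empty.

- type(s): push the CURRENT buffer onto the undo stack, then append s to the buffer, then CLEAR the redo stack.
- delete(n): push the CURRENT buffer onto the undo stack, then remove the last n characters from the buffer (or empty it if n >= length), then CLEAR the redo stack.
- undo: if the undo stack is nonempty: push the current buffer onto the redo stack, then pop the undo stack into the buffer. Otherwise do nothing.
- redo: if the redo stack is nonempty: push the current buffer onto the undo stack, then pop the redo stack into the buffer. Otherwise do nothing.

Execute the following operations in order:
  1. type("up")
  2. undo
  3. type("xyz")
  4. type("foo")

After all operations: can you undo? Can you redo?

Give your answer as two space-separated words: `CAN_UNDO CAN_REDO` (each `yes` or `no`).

Answer: yes no

Derivation:
After op 1 (type): buf='up' undo_depth=1 redo_depth=0
After op 2 (undo): buf='(empty)' undo_depth=0 redo_depth=1
After op 3 (type): buf='xyz' undo_depth=1 redo_depth=0
After op 4 (type): buf='xyzfoo' undo_depth=2 redo_depth=0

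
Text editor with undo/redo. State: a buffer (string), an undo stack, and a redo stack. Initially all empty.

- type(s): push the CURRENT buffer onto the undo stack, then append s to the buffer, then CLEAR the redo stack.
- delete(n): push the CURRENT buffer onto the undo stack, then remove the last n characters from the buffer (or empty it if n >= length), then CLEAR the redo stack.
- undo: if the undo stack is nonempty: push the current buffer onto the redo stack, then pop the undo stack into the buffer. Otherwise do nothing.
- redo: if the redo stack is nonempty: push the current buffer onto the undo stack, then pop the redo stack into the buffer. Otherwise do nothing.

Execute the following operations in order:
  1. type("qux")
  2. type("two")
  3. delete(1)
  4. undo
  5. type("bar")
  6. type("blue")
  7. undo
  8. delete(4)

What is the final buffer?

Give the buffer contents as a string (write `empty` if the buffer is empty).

After op 1 (type): buf='qux' undo_depth=1 redo_depth=0
After op 2 (type): buf='quxtwo' undo_depth=2 redo_depth=0
After op 3 (delete): buf='quxtw' undo_depth=3 redo_depth=0
After op 4 (undo): buf='quxtwo' undo_depth=2 redo_depth=1
After op 5 (type): buf='quxtwobar' undo_depth=3 redo_depth=0
After op 6 (type): buf='quxtwobarblue' undo_depth=4 redo_depth=0
After op 7 (undo): buf='quxtwobar' undo_depth=3 redo_depth=1
After op 8 (delete): buf='quxtw' undo_depth=4 redo_depth=0

Answer: quxtw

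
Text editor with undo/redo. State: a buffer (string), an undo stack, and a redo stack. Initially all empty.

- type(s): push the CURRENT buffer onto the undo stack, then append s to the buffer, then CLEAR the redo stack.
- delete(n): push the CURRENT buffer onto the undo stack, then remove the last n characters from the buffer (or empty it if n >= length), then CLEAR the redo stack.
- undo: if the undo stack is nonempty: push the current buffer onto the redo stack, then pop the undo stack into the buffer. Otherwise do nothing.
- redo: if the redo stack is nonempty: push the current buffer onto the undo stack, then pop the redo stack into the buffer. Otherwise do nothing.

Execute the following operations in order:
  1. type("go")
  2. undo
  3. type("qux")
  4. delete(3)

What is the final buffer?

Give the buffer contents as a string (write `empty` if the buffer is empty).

After op 1 (type): buf='go' undo_depth=1 redo_depth=0
After op 2 (undo): buf='(empty)' undo_depth=0 redo_depth=1
After op 3 (type): buf='qux' undo_depth=1 redo_depth=0
After op 4 (delete): buf='(empty)' undo_depth=2 redo_depth=0

Answer: empty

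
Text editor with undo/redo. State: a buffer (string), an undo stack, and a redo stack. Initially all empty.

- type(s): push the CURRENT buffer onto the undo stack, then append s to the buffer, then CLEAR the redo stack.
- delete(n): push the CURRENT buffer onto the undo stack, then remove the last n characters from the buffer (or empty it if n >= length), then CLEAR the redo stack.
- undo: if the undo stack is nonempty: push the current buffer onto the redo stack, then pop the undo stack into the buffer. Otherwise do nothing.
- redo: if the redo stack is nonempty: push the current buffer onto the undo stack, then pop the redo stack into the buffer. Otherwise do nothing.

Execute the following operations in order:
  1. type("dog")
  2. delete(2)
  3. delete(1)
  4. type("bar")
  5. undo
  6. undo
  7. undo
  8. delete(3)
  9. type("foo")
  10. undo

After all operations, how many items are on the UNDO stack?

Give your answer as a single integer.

After op 1 (type): buf='dog' undo_depth=1 redo_depth=0
After op 2 (delete): buf='d' undo_depth=2 redo_depth=0
After op 3 (delete): buf='(empty)' undo_depth=3 redo_depth=0
After op 4 (type): buf='bar' undo_depth=4 redo_depth=0
After op 5 (undo): buf='(empty)' undo_depth=3 redo_depth=1
After op 6 (undo): buf='d' undo_depth=2 redo_depth=2
After op 7 (undo): buf='dog' undo_depth=1 redo_depth=3
After op 8 (delete): buf='(empty)' undo_depth=2 redo_depth=0
After op 9 (type): buf='foo' undo_depth=3 redo_depth=0
After op 10 (undo): buf='(empty)' undo_depth=2 redo_depth=1

Answer: 2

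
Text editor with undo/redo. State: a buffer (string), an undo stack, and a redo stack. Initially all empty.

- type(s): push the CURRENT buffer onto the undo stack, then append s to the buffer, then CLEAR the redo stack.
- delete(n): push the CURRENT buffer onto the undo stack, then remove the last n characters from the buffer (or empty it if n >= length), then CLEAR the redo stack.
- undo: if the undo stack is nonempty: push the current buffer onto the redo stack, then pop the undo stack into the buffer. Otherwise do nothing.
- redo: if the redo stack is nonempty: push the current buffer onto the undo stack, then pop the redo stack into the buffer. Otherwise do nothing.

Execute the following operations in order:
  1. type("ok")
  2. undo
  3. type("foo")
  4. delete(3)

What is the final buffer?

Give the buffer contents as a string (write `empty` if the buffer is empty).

After op 1 (type): buf='ok' undo_depth=1 redo_depth=0
After op 2 (undo): buf='(empty)' undo_depth=0 redo_depth=1
After op 3 (type): buf='foo' undo_depth=1 redo_depth=0
After op 4 (delete): buf='(empty)' undo_depth=2 redo_depth=0

Answer: empty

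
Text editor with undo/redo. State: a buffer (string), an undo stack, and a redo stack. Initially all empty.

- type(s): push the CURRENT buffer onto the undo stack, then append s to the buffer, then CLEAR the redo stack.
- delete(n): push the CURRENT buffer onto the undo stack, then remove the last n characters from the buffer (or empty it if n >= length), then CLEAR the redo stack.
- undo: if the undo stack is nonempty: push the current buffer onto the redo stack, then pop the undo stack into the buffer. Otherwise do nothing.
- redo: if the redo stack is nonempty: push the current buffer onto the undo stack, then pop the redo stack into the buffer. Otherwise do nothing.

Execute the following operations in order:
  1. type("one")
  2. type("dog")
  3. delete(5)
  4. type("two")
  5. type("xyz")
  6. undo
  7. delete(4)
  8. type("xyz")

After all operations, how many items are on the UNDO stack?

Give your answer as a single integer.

After op 1 (type): buf='one' undo_depth=1 redo_depth=0
After op 2 (type): buf='onedog' undo_depth=2 redo_depth=0
After op 3 (delete): buf='o' undo_depth=3 redo_depth=0
After op 4 (type): buf='otwo' undo_depth=4 redo_depth=0
After op 5 (type): buf='otwoxyz' undo_depth=5 redo_depth=0
After op 6 (undo): buf='otwo' undo_depth=4 redo_depth=1
After op 7 (delete): buf='(empty)' undo_depth=5 redo_depth=0
After op 8 (type): buf='xyz' undo_depth=6 redo_depth=0

Answer: 6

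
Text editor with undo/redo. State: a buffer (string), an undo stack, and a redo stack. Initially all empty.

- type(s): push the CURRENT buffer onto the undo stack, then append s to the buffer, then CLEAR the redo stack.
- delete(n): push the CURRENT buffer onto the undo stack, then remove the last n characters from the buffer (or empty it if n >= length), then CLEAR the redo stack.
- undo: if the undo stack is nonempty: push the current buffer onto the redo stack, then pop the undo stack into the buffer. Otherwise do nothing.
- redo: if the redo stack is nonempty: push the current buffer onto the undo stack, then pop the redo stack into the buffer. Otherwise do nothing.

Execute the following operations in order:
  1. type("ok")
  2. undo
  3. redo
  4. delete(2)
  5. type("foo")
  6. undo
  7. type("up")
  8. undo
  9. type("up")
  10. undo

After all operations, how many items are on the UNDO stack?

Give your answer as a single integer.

Answer: 2

Derivation:
After op 1 (type): buf='ok' undo_depth=1 redo_depth=0
After op 2 (undo): buf='(empty)' undo_depth=0 redo_depth=1
After op 3 (redo): buf='ok' undo_depth=1 redo_depth=0
After op 4 (delete): buf='(empty)' undo_depth=2 redo_depth=0
After op 5 (type): buf='foo' undo_depth=3 redo_depth=0
After op 6 (undo): buf='(empty)' undo_depth=2 redo_depth=1
After op 7 (type): buf='up' undo_depth=3 redo_depth=0
After op 8 (undo): buf='(empty)' undo_depth=2 redo_depth=1
After op 9 (type): buf='up' undo_depth=3 redo_depth=0
After op 10 (undo): buf='(empty)' undo_depth=2 redo_depth=1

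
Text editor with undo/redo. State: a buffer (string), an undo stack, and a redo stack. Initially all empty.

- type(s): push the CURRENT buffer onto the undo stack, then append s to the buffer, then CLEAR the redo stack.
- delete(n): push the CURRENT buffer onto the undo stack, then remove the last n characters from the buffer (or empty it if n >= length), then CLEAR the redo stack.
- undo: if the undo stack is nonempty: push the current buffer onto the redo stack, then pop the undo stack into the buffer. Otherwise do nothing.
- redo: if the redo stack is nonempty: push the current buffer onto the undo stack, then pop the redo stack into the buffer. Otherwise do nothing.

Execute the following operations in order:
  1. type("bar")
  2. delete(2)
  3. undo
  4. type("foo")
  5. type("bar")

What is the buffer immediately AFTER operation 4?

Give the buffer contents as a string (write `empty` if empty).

After op 1 (type): buf='bar' undo_depth=1 redo_depth=0
After op 2 (delete): buf='b' undo_depth=2 redo_depth=0
After op 3 (undo): buf='bar' undo_depth=1 redo_depth=1
After op 4 (type): buf='barfoo' undo_depth=2 redo_depth=0

Answer: barfoo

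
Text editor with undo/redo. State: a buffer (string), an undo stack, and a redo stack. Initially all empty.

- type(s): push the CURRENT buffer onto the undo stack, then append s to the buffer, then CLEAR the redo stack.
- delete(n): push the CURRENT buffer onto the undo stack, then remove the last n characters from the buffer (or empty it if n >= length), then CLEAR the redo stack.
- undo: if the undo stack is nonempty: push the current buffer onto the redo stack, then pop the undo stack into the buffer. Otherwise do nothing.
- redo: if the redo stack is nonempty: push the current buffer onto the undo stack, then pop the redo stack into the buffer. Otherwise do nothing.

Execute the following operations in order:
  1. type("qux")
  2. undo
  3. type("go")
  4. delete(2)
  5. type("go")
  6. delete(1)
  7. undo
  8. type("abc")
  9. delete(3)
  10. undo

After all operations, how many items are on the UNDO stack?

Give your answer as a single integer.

Answer: 4

Derivation:
After op 1 (type): buf='qux' undo_depth=1 redo_depth=0
After op 2 (undo): buf='(empty)' undo_depth=0 redo_depth=1
After op 3 (type): buf='go' undo_depth=1 redo_depth=0
After op 4 (delete): buf='(empty)' undo_depth=2 redo_depth=0
After op 5 (type): buf='go' undo_depth=3 redo_depth=0
After op 6 (delete): buf='g' undo_depth=4 redo_depth=0
After op 7 (undo): buf='go' undo_depth=3 redo_depth=1
After op 8 (type): buf='goabc' undo_depth=4 redo_depth=0
After op 9 (delete): buf='go' undo_depth=5 redo_depth=0
After op 10 (undo): buf='goabc' undo_depth=4 redo_depth=1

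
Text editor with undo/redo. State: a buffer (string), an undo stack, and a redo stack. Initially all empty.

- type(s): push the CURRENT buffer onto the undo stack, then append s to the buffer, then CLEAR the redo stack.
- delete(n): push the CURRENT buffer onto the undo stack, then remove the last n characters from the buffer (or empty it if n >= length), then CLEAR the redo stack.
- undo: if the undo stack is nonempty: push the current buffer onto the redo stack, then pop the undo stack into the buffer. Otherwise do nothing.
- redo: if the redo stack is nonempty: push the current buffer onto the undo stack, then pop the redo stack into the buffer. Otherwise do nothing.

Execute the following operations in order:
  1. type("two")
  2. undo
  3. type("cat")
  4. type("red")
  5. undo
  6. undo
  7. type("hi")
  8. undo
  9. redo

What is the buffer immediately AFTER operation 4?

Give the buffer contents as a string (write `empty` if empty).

Answer: catred

Derivation:
After op 1 (type): buf='two' undo_depth=1 redo_depth=0
After op 2 (undo): buf='(empty)' undo_depth=0 redo_depth=1
After op 3 (type): buf='cat' undo_depth=1 redo_depth=0
After op 4 (type): buf='catred' undo_depth=2 redo_depth=0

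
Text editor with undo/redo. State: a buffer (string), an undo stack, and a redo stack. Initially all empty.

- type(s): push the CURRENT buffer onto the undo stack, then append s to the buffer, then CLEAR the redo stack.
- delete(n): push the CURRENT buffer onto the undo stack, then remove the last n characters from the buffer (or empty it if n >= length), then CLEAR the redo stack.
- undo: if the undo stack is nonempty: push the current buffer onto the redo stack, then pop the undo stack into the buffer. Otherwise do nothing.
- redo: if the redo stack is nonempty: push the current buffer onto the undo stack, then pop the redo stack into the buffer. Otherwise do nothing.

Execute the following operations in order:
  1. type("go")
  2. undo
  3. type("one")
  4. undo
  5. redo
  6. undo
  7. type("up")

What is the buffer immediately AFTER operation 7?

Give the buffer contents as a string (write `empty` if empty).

After op 1 (type): buf='go' undo_depth=1 redo_depth=0
After op 2 (undo): buf='(empty)' undo_depth=0 redo_depth=1
After op 3 (type): buf='one' undo_depth=1 redo_depth=0
After op 4 (undo): buf='(empty)' undo_depth=0 redo_depth=1
After op 5 (redo): buf='one' undo_depth=1 redo_depth=0
After op 6 (undo): buf='(empty)' undo_depth=0 redo_depth=1
After op 7 (type): buf='up' undo_depth=1 redo_depth=0

Answer: up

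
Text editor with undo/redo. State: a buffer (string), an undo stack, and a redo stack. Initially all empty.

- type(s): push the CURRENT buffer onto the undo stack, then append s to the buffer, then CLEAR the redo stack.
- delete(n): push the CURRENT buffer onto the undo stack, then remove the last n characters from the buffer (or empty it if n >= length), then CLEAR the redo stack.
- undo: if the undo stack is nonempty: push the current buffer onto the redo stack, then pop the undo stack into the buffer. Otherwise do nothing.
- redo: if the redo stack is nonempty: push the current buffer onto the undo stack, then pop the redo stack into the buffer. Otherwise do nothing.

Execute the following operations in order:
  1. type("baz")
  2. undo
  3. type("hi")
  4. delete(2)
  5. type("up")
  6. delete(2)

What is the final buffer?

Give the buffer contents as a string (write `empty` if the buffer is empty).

Answer: empty

Derivation:
After op 1 (type): buf='baz' undo_depth=1 redo_depth=0
After op 2 (undo): buf='(empty)' undo_depth=0 redo_depth=1
After op 3 (type): buf='hi' undo_depth=1 redo_depth=0
After op 4 (delete): buf='(empty)' undo_depth=2 redo_depth=0
After op 5 (type): buf='up' undo_depth=3 redo_depth=0
After op 6 (delete): buf='(empty)' undo_depth=4 redo_depth=0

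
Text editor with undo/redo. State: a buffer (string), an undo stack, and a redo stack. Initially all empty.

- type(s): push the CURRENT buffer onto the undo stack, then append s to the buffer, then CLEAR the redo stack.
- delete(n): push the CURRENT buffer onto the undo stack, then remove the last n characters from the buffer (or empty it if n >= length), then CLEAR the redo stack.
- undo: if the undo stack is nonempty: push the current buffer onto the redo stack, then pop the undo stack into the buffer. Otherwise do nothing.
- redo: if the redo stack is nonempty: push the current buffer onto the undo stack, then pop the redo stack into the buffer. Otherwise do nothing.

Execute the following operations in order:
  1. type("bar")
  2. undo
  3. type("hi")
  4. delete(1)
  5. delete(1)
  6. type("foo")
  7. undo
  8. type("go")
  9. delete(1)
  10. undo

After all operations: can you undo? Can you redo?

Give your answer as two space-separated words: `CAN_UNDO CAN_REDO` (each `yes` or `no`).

Answer: yes yes

Derivation:
After op 1 (type): buf='bar' undo_depth=1 redo_depth=0
After op 2 (undo): buf='(empty)' undo_depth=0 redo_depth=1
After op 3 (type): buf='hi' undo_depth=1 redo_depth=0
After op 4 (delete): buf='h' undo_depth=2 redo_depth=0
After op 5 (delete): buf='(empty)' undo_depth=3 redo_depth=0
After op 6 (type): buf='foo' undo_depth=4 redo_depth=0
After op 7 (undo): buf='(empty)' undo_depth=3 redo_depth=1
After op 8 (type): buf='go' undo_depth=4 redo_depth=0
After op 9 (delete): buf='g' undo_depth=5 redo_depth=0
After op 10 (undo): buf='go' undo_depth=4 redo_depth=1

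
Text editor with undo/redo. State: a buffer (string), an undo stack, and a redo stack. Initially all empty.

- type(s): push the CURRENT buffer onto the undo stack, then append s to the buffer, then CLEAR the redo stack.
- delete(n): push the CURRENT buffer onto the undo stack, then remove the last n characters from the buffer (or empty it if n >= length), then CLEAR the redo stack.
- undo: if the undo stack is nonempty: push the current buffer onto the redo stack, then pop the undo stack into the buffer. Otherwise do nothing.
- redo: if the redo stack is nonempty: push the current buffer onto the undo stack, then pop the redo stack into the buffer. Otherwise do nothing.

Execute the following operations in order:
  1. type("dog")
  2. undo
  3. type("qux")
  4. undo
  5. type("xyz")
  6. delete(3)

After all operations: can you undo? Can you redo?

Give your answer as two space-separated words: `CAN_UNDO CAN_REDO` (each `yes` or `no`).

After op 1 (type): buf='dog' undo_depth=1 redo_depth=0
After op 2 (undo): buf='(empty)' undo_depth=0 redo_depth=1
After op 3 (type): buf='qux' undo_depth=1 redo_depth=0
After op 4 (undo): buf='(empty)' undo_depth=0 redo_depth=1
After op 5 (type): buf='xyz' undo_depth=1 redo_depth=0
After op 6 (delete): buf='(empty)' undo_depth=2 redo_depth=0

Answer: yes no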